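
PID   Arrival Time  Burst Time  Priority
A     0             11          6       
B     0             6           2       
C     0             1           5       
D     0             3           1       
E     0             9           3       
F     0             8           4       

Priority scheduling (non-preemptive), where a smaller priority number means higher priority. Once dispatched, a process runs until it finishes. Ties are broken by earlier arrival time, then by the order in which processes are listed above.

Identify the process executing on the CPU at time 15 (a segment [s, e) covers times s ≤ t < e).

Schedule: | D 0-3 | B 3-9 | E 9-18 | F 18-26 | C 26-27 | A 27-38 |
Completion: A=38  B=9  C=27  D=3  E=18  F=26

E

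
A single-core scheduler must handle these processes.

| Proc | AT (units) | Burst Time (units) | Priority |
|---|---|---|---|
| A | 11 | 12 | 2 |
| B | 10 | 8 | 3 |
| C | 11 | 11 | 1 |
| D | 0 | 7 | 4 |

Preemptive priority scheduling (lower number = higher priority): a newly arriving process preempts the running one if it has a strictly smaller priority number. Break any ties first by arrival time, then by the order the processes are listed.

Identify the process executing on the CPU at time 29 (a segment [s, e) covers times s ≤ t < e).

A

Timeline: | D 0-7 | idle 7-10 | B 10-11 | C 11-22 | A 22-34 | B 34-41 |
Completion: A=34  B=41  C=22  D=7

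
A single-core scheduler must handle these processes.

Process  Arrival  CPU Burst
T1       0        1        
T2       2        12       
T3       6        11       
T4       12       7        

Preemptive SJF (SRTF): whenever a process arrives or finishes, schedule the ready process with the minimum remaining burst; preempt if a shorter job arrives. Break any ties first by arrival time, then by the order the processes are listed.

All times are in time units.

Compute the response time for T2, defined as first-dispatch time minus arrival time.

Timeline: | T1 0-1 | idle 1-2 | T2 2-14 | T4 14-21 | T3 21-32 |
Completion: T1=1  T2=14  T3=32  T4=21
Turnaround (C−A): T1=1  T2=12  T3=26  T4=9
Response(T2) = first start − arrival = 2 − 2 = 0

0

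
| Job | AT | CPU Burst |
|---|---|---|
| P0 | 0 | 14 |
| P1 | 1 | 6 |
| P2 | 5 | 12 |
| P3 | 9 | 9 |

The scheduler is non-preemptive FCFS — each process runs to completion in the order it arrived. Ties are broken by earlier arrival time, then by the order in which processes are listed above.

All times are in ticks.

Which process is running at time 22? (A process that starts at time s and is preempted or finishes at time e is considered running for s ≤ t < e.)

P2

Schedule: | P0 0-14 | P1 14-20 | P2 20-32 | P3 32-41 |
Completion: P0=14  P1=20  P2=32  P3=41
Turnaround (C−A): P0=14  P1=19  P2=27  P3=32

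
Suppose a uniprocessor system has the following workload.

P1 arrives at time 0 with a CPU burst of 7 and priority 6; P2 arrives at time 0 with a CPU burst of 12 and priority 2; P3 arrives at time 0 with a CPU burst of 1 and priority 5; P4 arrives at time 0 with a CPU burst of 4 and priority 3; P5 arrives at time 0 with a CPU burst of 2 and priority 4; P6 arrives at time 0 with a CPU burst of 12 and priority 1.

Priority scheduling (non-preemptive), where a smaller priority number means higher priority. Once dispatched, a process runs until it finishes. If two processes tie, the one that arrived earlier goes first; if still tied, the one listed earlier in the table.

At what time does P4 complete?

28

Schedule: | P6 0-12 | P2 12-24 | P4 24-28 | P5 28-30 | P3 30-31 | P1 31-38 |
Completion: P1=38  P2=24  P3=31  P4=28  P5=30  P6=12
Turnaround (C−A): P1=38  P2=24  P3=31  P4=28  P5=30  P6=12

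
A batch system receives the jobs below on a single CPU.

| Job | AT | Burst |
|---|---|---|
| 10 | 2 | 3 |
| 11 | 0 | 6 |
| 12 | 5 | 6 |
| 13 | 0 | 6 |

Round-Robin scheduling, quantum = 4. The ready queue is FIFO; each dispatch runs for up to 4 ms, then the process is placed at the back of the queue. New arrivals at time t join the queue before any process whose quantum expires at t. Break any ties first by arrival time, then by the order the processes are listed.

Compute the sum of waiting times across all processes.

36

Schedule: | 11 0-4 | 13 4-8 | 10 8-11 | 11 11-13 | 12 13-17 | 13 17-19 | 12 19-21 |
Completion: 10=11  11=13  12=21  13=19
Turnaround (C−A): 10=9  11=13  12=16  13=19
Waiting = turnaround − burst: 10=6, 11=7, 12=10, 13=13
Total waiting = 6 + 7 + 10 + 13 = 36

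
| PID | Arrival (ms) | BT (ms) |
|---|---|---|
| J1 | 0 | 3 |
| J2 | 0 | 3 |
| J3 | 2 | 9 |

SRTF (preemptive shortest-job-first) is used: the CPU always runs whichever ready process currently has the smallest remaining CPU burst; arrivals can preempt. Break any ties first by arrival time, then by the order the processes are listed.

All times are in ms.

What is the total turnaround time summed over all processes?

22

Schedule: | J1 0-3 | J2 3-6 | J3 6-15 |
Completion: J1=3  J2=6  J3=15
Turnaround = completion − arrival: J1=3, J2=6, J3=13
Total turnaround = 3 + 6 + 13 = 22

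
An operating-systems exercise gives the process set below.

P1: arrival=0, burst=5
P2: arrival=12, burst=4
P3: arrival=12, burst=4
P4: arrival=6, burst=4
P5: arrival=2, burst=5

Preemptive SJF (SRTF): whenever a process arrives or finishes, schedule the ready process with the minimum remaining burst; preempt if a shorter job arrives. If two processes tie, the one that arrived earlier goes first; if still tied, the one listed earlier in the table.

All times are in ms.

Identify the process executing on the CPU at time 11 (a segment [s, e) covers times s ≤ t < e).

P4

Gantt: | P1 0-5 | P5 5-10 | P4 10-14 | P2 14-18 | P3 18-22 |
Completion: P1=5  P2=18  P3=22  P4=14  P5=10
Turnaround (C−A): P1=5  P2=6  P3=10  P4=8  P5=8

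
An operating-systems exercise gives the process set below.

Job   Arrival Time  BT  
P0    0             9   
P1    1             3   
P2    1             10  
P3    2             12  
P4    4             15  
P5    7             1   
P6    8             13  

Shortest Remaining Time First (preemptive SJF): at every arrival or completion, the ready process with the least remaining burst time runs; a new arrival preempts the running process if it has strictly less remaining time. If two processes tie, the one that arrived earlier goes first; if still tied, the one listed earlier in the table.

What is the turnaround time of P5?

Schedule: | P0 0-1 | P1 1-4 | P0 4-7 | P5 7-8 | P0 8-13 | P2 13-23 | P3 23-35 | P6 35-48 | P4 48-63 |
Completion: P0=13  P1=4  P2=23  P3=35  P4=63  P5=8  P6=48
Turnaround (C−A): P0=13  P1=3  P2=22  P3=33  P4=59  P5=1  P6=40
Turnaround(P5) = completion − arrival = 8 − 7 = 1

1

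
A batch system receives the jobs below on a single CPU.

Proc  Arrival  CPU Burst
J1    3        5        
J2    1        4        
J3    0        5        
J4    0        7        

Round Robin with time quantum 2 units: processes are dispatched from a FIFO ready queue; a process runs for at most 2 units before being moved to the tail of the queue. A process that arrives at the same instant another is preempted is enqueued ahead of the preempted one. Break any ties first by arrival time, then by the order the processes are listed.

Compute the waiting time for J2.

9

Gantt: | J3 0-2 | J4 2-4 | J2 4-6 | J3 6-8 | J1 8-10 | J4 10-12 | J2 12-14 | J3 14-15 | J1 15-17 | J4 17-19 | J1 19-20 | J4 20-21 |
Completion: J1=20  J2=14  J3=15  J4=21
Turnaround (C−A): J1=17  J2=13  J3=15  J4=21
Waiting(J2) = turnaround − burst = 13 − 4 = 9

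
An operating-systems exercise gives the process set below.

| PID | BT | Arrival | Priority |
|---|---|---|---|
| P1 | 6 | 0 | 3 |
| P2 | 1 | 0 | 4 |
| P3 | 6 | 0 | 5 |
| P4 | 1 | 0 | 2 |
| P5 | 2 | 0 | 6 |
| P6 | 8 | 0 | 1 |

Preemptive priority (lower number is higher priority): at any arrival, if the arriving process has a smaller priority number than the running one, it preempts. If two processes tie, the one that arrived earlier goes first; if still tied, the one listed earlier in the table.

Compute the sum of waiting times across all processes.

70

Gantt: | P6 0-8 | P4 8-9 | P1 9-15 | P2 15-16 | P3 16-22 | P5 22-24 |
Completion: P1=15  P2=16  P3=22  P4=9  P5=24  P6=8
Waiting = turnaround − burst: P1=9, P2=15, P3=16, P4=8, P5=22, P6=0
Total waiting = 9 + 15 + 16 + 8 + 22 + 0 = 70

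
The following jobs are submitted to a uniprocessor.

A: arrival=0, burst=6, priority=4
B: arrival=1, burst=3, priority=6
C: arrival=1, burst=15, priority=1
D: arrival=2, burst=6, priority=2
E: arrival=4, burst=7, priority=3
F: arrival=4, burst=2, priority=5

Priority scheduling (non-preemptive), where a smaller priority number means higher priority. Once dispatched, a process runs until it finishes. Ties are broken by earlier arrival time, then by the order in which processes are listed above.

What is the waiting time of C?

Gantt: | A 0-6 | C 6-21 | D 21-27 | E 27-34 | F 34-36 | B 36-39 |
Completion: A=6  B=39  C=21  D=27  E=34  F=36
Turnaround (C−A): A=6  B=38  C=20  D=25  E=30  F=32
Waiting(C) = turnaround − burst = 20 − 15 = 5

5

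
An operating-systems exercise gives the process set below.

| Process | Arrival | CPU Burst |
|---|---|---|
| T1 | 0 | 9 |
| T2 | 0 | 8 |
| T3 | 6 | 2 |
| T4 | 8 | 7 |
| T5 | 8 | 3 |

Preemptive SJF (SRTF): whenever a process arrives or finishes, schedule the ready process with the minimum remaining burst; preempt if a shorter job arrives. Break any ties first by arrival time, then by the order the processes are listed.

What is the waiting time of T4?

5

Timeline: | T2 0-8 | T3 8-10 | T5 10-13 | T4 13-20 | T1 20-29 |
Completion: T1=29  T2=8  T3=10  T4=20  T5=13
Waiting(T4) = turnaround − burst = 12 − 7 = 5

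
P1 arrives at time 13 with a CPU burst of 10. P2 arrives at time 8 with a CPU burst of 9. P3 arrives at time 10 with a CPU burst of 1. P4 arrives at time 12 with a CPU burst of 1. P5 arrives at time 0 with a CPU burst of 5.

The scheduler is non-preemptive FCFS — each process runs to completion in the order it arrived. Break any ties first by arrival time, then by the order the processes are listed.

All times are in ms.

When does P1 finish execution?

29

Schedule: | P5 0-5 | idle 5-8 | P2 8-17 | P3 17-18 | P4 18-19 | P1 19-29 |
Completion: P1=29  P2=17  P3=18  P4=19  P5=5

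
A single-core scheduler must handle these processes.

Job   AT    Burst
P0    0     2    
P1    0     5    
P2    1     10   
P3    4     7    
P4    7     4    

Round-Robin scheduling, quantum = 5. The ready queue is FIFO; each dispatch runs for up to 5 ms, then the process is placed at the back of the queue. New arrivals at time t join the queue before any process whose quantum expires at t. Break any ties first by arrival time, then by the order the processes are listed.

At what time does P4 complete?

Schedule: | P0 0-2 | P1 2-7 | P2 7-12 | P3 12-17 | P4 17-21 | P2 21-26 | P3 26-28 |
Completion: P0=2  P1=7  P2=26  P3=28  P4=21

21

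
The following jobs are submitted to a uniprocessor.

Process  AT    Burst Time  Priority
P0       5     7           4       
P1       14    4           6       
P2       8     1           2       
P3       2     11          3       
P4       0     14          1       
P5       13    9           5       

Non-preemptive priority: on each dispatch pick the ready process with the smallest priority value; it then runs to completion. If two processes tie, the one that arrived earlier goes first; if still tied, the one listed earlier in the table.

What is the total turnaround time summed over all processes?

Timeline: | P4 0-14 | P2 14-15 | P3 15-26 | P0 26-33 | P5 33-42 | P1 42-46 |
Completion: P0=33  P1=46  P2=15  P3=26  P4=14  P5=42
Turnaround (C−A): P0=28  P1=32  P2=7  P3=24  P4=14  P5=29
Turnaround = completion − arrival: P0=28, P1=32, P2=7, P3=24, P4=14, P5=29
Total turnaround = 28 + 32 + 7 + 24 + 14 + 29 = 134

134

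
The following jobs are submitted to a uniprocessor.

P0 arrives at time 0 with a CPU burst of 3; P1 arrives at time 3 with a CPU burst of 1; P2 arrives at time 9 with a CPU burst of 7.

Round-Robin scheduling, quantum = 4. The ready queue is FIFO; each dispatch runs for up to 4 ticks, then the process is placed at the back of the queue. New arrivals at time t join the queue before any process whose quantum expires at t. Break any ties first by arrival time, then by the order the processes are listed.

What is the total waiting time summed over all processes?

0

Schedule: | P0 0-3 | P1 3-4 | idle 4-9 | P2 9-16 |
Completion: P0=3  P1=4  P2=16
Waiting = turnaround − burst: P0=0, P1=0, P2=0
Total waiting = 0 + 0 + 0 = 0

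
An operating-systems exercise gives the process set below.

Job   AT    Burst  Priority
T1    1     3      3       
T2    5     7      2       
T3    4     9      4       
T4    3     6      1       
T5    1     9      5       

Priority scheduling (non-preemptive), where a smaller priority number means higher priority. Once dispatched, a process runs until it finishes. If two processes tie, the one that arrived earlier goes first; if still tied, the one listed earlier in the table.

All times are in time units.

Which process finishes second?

T4

Schedule: | idle 0-1 | T1 1-4 | T4 4-10 | T2 10-17 | T3 17-26 | T5 26-35 |
Completion: T1=4  T2=17  T3=26  T4=10  T5=35
Finish order: T1 → T4 → T2 → T3 → T5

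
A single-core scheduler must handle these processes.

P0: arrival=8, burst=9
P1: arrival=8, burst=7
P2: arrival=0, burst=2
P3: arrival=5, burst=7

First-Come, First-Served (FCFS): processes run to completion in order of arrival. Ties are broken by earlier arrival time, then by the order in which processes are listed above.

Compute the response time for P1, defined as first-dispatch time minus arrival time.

13

Gantt: | P2 0-2 | idle 2-5 | P3 5-12 | P0 12-21 | P1 21-28 |
Completion: P0=21  P1=28  P2=2  P3=12
Response(P1) = first start − arrival = 21 − 8 = 13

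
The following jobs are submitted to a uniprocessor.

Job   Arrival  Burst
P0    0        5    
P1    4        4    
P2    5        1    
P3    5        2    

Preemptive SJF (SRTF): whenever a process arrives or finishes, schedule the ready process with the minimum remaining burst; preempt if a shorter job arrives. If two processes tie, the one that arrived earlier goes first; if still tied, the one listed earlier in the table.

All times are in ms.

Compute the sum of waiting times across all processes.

5

Gantt: | P0 0-5 | P2 5-6 | P3 6-8 | P1 8-12 |
Completion: P0=5  P1=12  P2=6  P3=8
Turnaround (C−A): P0=5  P1=8  P2=1  P3=3
Waiting = turnaround − burst: P0=0, P1=4, P2=0, P3=1
Total waiting = 0 + 4 + 0 + 1 = 5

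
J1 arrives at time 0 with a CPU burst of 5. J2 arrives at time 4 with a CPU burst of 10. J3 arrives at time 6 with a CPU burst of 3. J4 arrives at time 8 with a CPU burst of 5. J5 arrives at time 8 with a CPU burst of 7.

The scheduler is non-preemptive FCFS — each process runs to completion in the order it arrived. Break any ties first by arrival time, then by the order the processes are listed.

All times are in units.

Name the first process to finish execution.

J1

Gantt: | J1 0-5 | J2 5-15 | J3 15-18 | J4 18-23 | J5 23-30 |
Completion: J1=5  J2=15  J3=18  J4=23  J5=30
Turnaround (C−A): J1=5  J2=11  J3=12  J4=15  J5=22
Finish order: J1 → J2 → J3 → J4 → J5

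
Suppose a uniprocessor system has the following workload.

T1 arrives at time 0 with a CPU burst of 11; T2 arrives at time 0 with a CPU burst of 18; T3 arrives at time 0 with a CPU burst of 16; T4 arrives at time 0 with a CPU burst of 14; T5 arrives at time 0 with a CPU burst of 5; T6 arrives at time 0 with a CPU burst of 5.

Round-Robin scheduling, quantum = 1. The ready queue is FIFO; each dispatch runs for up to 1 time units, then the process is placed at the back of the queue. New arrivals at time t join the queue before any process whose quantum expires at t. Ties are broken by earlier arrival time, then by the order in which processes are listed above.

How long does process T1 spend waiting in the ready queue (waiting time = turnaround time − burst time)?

40

Timeline: | T1 0-1 | T2 1-2 | T3 2-3 | T4 3-4 | T5 4-5 | T6 5-6 | T1 6-7 | T2 7-8 | T3 8-9 | T4 9-10 | T5 10-11 | T6 11-12 | T1 12-13 | T2 13-14 | T3 14-15 | T4 15-16 | T5 16-17 | T6 17-18 | T1 18-19 | T2 19-20 | T3 20-21 | T4 21-22 | T5 22-23 | T6 23-24 | T1 24-25 | T2 25-26 | T3 26-27 | T4 27-28 | T5 28-29 | T6 29-30 | T1 30-31 | T2 31-32 | T3 32-33 | T4 33-34 | T1 34-35 | T2 35-36 | T3 36-37 | T4 37-38 | T1 38-39 | T2 39-40 | T3 40-41 | T4 41-42 | T1 42-43 | T2 43-44 | T3 44-45 | T4 45-46 | T1 46-47 | T2 47-48 | T3 48-49 | T4 49-50 | T1 50-51 | T2 51-52 | T3 52-53 | T4 53-54 | T2 54-55 | T3 55-56 | T4 56-57 | T2 57-58 | T3 58-59 | T4 59-60 | T2 60-61 | T3 61-62 | T4 62-63 | T2 63-64 | T3 64-65 | T2 65-66 | T3 66-67 | T2 67-69 |
Completion: T1=51  T2=69  T3=67  T4=63  T5=29  T6=30
Turnaround (C−A): T1=51  T2=69  T3=67  T4=63  T5=29  T6=30
Waiting(T1) = turnaround − burst = 51 − 11 = 40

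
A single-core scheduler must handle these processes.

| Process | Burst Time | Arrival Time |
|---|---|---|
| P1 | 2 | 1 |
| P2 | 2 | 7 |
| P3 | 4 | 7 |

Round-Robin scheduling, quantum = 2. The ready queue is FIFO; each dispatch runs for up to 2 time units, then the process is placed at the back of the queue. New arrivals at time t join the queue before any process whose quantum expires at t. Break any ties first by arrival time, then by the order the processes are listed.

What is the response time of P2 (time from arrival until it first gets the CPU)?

Gantt: | idle 0-1 | P1 1-3 | idle 3-7 | P2 7-9 | P3 9-13 |
Completion: P1=3  P2=9  P3=13
Turnaround (C−A): P1=2  P2=2  P3=6
Response(P2) = first start − arrival = 7 − 7 = 0

0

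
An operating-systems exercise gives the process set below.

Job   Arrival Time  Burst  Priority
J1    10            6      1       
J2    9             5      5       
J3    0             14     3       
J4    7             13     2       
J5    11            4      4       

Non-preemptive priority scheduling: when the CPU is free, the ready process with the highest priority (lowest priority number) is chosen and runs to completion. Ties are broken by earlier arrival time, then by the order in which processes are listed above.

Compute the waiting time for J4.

Schedule: | J3 0-14 | J1 14-20 | J4 20-33 | J5 33-37 | J2 37-42 |
Completion: J1=20  J2=42  J3=14  J4=33  J5=37
Waiting(J4) = turnaround − burst = 26 − 13 = 13

13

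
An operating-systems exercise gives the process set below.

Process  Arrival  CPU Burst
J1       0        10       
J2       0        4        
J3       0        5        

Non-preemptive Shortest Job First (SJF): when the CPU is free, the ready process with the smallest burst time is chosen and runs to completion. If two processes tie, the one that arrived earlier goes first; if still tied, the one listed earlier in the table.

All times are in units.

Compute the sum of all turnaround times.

Gantt: | J2 0-4 | J3 4-9 | J1 9-19 |
Completion: J1=19  J2=4  J3=9
Turnaround = completion − arrival: J1=19, J2=4, J3=9
Total turnaround = 19 + 4 + 9 = 32

32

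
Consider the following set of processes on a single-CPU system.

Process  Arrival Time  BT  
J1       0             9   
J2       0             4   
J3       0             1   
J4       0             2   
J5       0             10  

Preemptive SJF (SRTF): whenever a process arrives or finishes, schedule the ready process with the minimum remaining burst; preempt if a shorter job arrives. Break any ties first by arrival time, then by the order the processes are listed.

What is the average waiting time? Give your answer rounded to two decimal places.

Timeline: | J3 0-1 | J4 1-3 | J2 3-7 | J1 7-16 | J5 16-26 |
Completion: J1=16  J2=7  J3=1  J4=3  J5=26
Turnaround (C−A): J1=16  J2=7  J3=1  J4=3  J5=26
Waiting times: J1=7, J2=3, J3=0, J4=1, J5=16
Average waiting = (7+3+0+1+16) / 5 = 27/5 = 5.40

5.40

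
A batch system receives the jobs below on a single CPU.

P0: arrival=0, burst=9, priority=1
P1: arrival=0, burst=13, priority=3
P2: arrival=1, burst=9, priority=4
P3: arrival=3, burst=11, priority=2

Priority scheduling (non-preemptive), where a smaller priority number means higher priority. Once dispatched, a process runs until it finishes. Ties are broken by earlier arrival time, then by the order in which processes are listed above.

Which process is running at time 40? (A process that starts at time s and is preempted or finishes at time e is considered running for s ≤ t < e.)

Gantt: | P0 0-9 | P3 9-20 | P1 20-33 | P2 33-42 |
Completion: P0=9  P1=33  P2=42  P3=20
Turnaround (C−A): P0=9  P1=33  P2=41  P3=17

P2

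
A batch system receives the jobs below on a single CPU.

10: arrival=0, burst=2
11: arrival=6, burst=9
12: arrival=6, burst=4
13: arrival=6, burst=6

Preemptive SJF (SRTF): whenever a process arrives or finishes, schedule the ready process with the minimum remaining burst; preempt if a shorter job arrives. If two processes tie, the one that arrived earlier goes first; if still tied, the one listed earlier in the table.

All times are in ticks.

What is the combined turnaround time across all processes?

35

Timeline: | 10 0-2 | idle 2-6 | 12 6-10 | 13 10-16 | 11 16-25 |
Completion: 10=2  11=25  12=10  13=16
Turnaround = completion − arrival: 10=2, 11=19, 12=4, 13=10
Total turnaround = 2 + 19 + 4 + 10 = 35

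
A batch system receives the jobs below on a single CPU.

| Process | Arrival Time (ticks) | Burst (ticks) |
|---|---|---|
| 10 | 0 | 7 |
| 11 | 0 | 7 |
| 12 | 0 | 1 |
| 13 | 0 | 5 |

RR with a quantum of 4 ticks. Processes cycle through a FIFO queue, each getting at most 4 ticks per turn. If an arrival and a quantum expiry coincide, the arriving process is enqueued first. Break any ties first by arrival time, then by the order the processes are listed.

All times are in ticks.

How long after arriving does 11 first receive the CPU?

4

Gantt: | 10 0-4 | 11 4-8 | 12 8-9 | 13 9-13 | 10 13-16 | 11 16-19 | 13 19-20 |
Completion: 10=16  11=19  12=9  13=20
Response(11) = first start − arrival = 4 − 0 = 4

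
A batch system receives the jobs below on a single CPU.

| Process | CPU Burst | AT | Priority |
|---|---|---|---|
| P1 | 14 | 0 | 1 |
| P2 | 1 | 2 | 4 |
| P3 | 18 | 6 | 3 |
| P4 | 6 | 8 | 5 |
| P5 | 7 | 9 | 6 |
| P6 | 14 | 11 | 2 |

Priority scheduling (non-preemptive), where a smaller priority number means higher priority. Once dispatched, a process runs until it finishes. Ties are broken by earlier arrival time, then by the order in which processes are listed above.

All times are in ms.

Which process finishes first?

Gantt: | P1 0-14 | P6 14-28 | P3 28-46 | P2 46-47 | P4 47-53 | P5 53-60 |
Completion: P1=14  P2=47  P3=46  P4=53  P5=60  P6=28
Finish order: P1 → P6 → P3 → P2 → P4 → P5

P1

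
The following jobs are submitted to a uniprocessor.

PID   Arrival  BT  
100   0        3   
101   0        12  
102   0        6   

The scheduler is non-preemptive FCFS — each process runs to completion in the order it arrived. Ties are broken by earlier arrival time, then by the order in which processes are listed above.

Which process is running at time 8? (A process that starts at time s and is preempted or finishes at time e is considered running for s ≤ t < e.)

101

Gantt: | 100 0-3 | 101 3-15 | 102 15-21 |
Completion: 100=3  101=15  102=21
Turnaround (C−A): 100=3  101=15  102=21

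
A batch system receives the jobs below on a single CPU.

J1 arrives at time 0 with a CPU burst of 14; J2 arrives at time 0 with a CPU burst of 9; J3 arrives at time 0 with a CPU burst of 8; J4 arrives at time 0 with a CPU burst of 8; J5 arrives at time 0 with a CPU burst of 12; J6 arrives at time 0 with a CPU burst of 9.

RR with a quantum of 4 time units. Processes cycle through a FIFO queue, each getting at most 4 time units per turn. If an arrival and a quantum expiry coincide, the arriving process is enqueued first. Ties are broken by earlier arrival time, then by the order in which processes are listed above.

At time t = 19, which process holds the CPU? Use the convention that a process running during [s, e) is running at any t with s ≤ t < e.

Timeline: | J1 0-4 | J2 4-8 | J3 8-12 | J4 12-16 | J5 16-20 | J6 20-24 | J1 24-28 | J2 28-32 | J3 32-36 | J4 36-40 | J5 40-44 | J6 44-48 | J1 48-52 | J2 52-53 | J5 53-57 | J6 57-58 | J1 58-60 |
Completion: J1=60  J2=53  J3=36  J4=40  J5=57  J6=58
Turnaround (C−A): J1=60  J2=53  J3=36  J4=40  J5=57  J6=58

J5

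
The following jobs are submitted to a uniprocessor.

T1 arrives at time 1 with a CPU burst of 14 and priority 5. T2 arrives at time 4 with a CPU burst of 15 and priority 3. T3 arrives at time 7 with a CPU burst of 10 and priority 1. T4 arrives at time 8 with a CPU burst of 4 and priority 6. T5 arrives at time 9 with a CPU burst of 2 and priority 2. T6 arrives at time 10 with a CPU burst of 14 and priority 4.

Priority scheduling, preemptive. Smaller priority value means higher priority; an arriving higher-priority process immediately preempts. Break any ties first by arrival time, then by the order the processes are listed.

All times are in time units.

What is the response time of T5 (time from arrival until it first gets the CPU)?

Gantt: | idle 0-1 | T1 1-4 | T2 4-7 | T3 7-17 | T5 17-19 | T2 19-31 | T6 31-45 | T1 45-56 | T4 56-60 |
Completion: T1=56  T2=31  T3=17  T4=60  T5=19  T6=45
Turnaround (C−A): T1=55  T2=27  T3=10  T4=52  T5=10  T6=35
Response(T5) = first start − arrival = 17 − 9 = 8

8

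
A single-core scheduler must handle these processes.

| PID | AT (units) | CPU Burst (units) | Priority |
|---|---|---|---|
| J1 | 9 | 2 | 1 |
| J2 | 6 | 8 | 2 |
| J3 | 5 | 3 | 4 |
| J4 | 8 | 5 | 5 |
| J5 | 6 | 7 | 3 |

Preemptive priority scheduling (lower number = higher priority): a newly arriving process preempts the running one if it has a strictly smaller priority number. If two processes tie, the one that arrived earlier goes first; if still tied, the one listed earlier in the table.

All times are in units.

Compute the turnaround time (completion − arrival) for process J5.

17

Schedule: | idle 0-5 | J3 5-6 | J2 6-9 | J1 9-11 | J2 11-16 | J5 16-23 | J3 23-25 | J4 25-30 |
Completion: J1=11  J2=16  J3=25  J4=30  J5=23
Turnaround (C−A): J1=2  J2=10  J3=20  J4=22  J5=17
Turnaround(J5) = completion − arrival = 23 − 6 = 17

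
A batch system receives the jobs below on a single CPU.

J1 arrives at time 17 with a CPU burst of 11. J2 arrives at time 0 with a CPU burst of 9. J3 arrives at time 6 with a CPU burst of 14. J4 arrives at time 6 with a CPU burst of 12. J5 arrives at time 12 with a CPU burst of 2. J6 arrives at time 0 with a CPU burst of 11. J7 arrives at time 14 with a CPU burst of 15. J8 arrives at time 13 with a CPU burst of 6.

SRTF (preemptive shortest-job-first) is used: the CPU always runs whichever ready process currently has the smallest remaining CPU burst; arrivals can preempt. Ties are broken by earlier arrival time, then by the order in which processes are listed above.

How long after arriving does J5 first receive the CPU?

0

Schedule: | J2 0-9 | J6 9-12 | J5 12-14 | J8 14-20 | J6 20-28 | J1 28-39 | J4 39-51 | J3 51-65 | J7 65-80 |
Completion: J1=39  J2=9  J3=65  J4=51  J5=14  J6=28  J7=80  J8=20
Response(J5) = first start − arrival = 12 − 12 = 0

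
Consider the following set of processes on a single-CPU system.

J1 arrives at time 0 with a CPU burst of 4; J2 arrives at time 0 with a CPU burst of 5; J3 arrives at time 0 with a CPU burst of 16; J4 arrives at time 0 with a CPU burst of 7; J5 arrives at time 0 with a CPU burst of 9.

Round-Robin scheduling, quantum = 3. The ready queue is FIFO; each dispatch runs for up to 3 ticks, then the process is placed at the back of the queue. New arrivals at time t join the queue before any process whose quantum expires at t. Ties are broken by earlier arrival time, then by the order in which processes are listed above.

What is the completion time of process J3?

41

Gantt: | J1 0-3 | J2 3-6 | J3 6-9 | J4 9-12 | J5 12-15 | J1 15-16 | J2 16-18 | J3 18-21 | J4 21-24 | J5 24-27 | J3 27-30 | J4 30-31 | J5 31-34 | J3 34-41 |
Completion: J1=16  J2=18  J3=41  J4=31  J5=34
Turnaround (C−A): J1=16  J2=18  J3=41  J4=31  J5=34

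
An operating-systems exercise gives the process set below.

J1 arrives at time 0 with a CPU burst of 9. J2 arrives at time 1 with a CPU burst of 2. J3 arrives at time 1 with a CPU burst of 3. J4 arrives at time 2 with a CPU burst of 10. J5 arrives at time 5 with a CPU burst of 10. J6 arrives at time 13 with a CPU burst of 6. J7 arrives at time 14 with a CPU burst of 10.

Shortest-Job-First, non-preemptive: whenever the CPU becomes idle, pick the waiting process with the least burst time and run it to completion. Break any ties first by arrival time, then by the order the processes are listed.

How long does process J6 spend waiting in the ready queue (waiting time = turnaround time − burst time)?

1

Schedule: | J1 0-9 | J2 9-11 | J3 11-14 | J6 14-20 | J4 20-30 | J5 30-40 | J7 40-50 |
Completion: J1=9  J2=11  J3=14  J4=30  J5=40  J6=20  J7=50
Waiting(J6) = turnaround − burst = 7 − 6 = 1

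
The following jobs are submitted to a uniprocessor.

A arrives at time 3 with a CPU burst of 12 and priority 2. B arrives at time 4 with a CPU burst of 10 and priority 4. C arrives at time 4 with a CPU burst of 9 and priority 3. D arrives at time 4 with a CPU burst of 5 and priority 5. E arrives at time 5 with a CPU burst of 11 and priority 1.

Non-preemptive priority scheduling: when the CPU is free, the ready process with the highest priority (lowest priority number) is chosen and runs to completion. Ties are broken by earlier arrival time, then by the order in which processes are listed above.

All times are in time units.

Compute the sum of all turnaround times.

151

Schedule: | idle 0-3 | A 3-15 | E 15-26 | C 26-35 | B 35-45 | D 45-50 |
Completion: A=15  B=45  C=35  D=50  E=26
Turnaround = completion − arrival: A=12, B=41, C=31, D=46, E=21
Total turnaround = 12 + 41 + 31 + 46 + 21 = 151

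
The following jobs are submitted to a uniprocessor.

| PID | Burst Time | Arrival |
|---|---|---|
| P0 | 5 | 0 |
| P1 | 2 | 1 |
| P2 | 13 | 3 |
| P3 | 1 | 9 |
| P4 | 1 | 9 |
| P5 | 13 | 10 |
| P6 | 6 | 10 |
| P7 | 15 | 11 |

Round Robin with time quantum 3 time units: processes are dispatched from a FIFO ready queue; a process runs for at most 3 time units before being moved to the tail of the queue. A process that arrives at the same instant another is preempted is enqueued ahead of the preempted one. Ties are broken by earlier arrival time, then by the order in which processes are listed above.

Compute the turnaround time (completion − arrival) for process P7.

45

Schedule: | P0 0-3 | P1 3-5 | P2 5-8 | P0 8-10 | P2 10-13 | P3 13-14 | P4 14-15 | P5 15-18 | P6 18-21 | P7 21-24 | P2 24-27 | P5 27-30 | P6 30-33 | P7 33-36 | P2 36-39 | P5 39-42 | P7 42-45 | P2 45-46 | P5 46-49 | P7 49-52 | P5 52-53 | P7 53-56 |
Completion: P0=10  P1=5  P2=46  P3=14  P4=15  P5=53  P6=33  P7=56
Turnaround (C−A): P0=10  P1=4  P2=43  P3=5  P4=6  P5=43  P6=23  P7=45
Turnaround(P7) = completion − arrival = 56 − 11 = 45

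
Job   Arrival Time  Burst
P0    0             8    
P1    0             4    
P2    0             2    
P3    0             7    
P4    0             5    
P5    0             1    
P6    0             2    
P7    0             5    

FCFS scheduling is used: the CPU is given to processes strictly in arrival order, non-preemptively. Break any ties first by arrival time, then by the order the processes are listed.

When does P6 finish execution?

Timeline: | P0 0-8 | P1 8-12 | P2 12-14 | P3 14-21 | P4 21-26 | P5 26-27 | P6 27-29 | P7 29-34 |
Completion: P0=8  P1=12  P2=14  P3=21  P4=26  P5=27  P6=29  P7=34
Turnaround (C−A): P0=8  P1=12  P2=14  P3=21  P4=26  P5=27  P6=29  P7=34

29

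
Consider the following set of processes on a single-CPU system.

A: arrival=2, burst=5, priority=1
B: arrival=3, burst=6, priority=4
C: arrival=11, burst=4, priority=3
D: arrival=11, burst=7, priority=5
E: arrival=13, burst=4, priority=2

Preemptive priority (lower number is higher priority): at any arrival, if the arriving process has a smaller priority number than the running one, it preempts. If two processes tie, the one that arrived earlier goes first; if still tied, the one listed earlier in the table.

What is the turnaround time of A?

5

Gantt: | idle 0-2 | A 2-7 | B 7-11 | C 11-13 | E 13-17 | C 17-19 | B 19-21 | D 21-28 |
Completion: A=7  B=21  C=19  D=28  E=17
Turnaround(A) = completion − arrival = 7 − 2 = 5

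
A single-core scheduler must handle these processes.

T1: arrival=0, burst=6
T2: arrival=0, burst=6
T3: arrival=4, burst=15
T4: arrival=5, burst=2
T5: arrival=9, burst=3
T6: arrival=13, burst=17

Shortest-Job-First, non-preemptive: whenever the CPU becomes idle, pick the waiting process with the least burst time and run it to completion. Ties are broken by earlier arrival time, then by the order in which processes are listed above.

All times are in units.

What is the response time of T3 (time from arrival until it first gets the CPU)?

Timeline: | T1 0-6 | T4 6-8 | T2 8-14 | T5 14-17 | T3 17-32 | T6 32-49 |
Completion: T1=6  T2=14  T3=32  T4=8  T5=17  T6=49
Turnaround (C−A): T1=6  T2=14  T3=28  T4=3  T5=8  T6=36
Response(T3) = first start − arrival = 17 − 4 = 13

13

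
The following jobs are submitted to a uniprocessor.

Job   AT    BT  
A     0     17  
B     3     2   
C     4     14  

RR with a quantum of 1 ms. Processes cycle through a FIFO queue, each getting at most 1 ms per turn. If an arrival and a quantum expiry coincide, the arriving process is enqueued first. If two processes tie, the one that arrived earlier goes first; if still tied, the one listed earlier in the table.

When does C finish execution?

Timeline: | A 0-3 | B 3-4 | A 4-5 | C 5-6 | B 6-7 | A 7-8 | C 8-9 | A 9-10 | C 10-11 | A 11-12 | C 12-13 | A 13-14 | C 14-15 | A 15-16 | C 16-17 | A 17-18 | C 18-19 | A 19-20 | C 20-21 | A 21-22 | C 22-23 | A 23-24 | C 24-25 | A 25-26 | C 26-27 | A 27-28 | C 28-29 | A 29-30 | C 30-31 | A 31-32 | C 32-33 |
Completion: A=32  B=7  C=33

33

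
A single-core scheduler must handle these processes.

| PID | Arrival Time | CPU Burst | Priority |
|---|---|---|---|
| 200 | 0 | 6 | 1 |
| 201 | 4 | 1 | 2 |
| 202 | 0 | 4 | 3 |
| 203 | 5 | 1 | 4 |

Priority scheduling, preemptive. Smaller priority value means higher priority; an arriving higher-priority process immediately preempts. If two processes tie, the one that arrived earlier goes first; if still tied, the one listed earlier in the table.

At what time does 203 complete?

12

Gantt: | 200 0-6 | 201 6-7 | 202 7-11 | 203 11-12 |
Completion: 200=6  201=7  202=11  203=12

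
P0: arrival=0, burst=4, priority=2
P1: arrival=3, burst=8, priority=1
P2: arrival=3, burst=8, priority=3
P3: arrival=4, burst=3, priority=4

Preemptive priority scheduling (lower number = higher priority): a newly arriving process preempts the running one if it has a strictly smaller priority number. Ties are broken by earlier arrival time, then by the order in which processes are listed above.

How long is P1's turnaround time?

Timeline: | P0 0-3 | P1 3-11 | P0 11-12 | P2 12-20 | P3 20-23 |
Completion: P0=12  P1=11  P2=20  P3=23
Turnaround(P1) = completion − arrival = 11 − 3 = 8

8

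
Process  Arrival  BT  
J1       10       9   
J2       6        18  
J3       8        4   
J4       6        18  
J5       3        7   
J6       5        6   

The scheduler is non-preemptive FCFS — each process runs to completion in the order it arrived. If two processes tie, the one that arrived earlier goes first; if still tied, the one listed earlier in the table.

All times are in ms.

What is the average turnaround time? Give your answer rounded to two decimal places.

Gantt: | idle 0-3 | J5 3-10 | J6 10-16 | J2 16-34 | J4 34-52 | J3 52-56 | J1 56-65 |
Completion: J1=65  J2=34  J3=56  J4=52  J5=10  J6=16
Turnaround (C−A): J1=55  J2=28  J3=48  J4=46  J5=7  J6=11
Turnaround times: J1=55, J2=28, J3=48, J4=46, J5=7, J6=11
Average turnaround = (55+28+48+46+7+11) / 6 = 195/6 = 32.50

32.50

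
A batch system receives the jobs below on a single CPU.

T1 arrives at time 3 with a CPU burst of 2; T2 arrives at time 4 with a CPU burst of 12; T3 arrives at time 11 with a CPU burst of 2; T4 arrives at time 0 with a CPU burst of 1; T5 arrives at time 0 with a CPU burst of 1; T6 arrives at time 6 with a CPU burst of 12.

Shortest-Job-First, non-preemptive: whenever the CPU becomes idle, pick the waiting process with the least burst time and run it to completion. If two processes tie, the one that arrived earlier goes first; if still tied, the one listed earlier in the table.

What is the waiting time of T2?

Timeline: | T4 0-1 | T5 1-2 | idle 2-3 | T1 3-5 | T2 5-17 | T3 17-19 | T6 19-31 |
Completion: T1=5  T2=17  T3=19  T4=1  T5=2  T6=31
Turnaround (C−A): T1=2  T2=13  T3=8  T4=1  T5=2  T6=25
Waiting(T2) = turnaround − burst = 13 − 12 = 1

1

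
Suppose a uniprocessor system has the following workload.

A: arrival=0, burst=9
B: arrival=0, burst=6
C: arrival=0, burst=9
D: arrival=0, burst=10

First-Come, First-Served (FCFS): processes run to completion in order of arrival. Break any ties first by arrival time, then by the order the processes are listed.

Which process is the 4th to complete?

D

Gantt: | A 0-9 | B 9-15 | C 15-24 | D 24-34 |
Completion: A=9  B=15  C=24  D=34
Turnaround (C−A): A=9  B=15  C=24  D=34
Finish order: A → B → C → D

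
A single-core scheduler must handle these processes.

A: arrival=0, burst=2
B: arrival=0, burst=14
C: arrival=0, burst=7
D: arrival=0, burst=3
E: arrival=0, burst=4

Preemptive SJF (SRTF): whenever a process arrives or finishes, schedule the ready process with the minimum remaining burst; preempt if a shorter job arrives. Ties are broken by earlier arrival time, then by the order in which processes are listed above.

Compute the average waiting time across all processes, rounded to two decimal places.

Gantt: | A 0-2 | D 2-5 | E 5-9 | C 9-16 | B 16-30 |
Completion: A=2  B=30  C=16  D=5  E=9
Turnaround (C−A): A=2  B=30  C=16  D=5  E=9
Waiting times: A=0, B=16, C=9, D=2, E=5
Average waiting = (0+16+9+2+5) / 5 = 32/5 = 6.40

6.40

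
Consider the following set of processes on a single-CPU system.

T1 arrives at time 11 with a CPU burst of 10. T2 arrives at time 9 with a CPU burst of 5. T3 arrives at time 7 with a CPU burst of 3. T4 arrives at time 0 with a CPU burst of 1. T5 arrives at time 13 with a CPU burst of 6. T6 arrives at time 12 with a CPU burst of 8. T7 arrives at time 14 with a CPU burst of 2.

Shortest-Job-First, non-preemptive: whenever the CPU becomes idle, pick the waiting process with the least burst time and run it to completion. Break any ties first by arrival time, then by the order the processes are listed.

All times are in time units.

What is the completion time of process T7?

Gantt: | T4 0-1 | idle 1-7 | T3 7-10 | T2 10-15 | T7 15-17 | T5 17-23 | T6 23-31 | T1 31-41 |
Completion: T1=41  T2=15  T3=10  T4=1  T5=23  T6=31  T7=17

17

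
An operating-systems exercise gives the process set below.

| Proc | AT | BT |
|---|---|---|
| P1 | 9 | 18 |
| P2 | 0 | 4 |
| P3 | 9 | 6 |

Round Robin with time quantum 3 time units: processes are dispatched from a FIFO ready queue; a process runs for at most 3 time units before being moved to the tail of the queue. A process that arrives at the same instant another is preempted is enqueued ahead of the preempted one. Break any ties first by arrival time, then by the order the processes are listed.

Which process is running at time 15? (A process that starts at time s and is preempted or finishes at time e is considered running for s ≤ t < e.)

Schedule: | P2 0-4 | idle 4-9 | P1 9-12 | P3 12-15 | P1 15-18 | P3 18-21 | P1 21-33 |
Completion: P1=33  P2=4  P3=21
Turnaround (C−A): P1=24  P2=4  P3=12

P1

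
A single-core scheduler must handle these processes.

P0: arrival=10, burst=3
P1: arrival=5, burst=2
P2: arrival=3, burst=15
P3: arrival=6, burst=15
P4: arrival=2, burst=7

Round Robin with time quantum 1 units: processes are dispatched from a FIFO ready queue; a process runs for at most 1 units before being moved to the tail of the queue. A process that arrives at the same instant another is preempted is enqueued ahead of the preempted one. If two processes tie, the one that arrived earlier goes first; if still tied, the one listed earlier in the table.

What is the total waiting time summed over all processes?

75

Gantt: | idle 0-2 | P4 2-3 | P2 3-4 | P4 4-5 | P2 5-6 | P1 6-7 | P4 7-8 | P3 8-9 | P2 9-10 | P1 10-11 | P4 11-12 | P3 12-13 | P0 13-14 | P2 14-15 | P4 15-16 | P3 16-17 | P0 17-18 | P2 18-19 | P4 19-20 | P3 20-21 | P0 21-22 | P2 22-23 | P4 23-24 | P3 24-25 | P2 25-26 | P3 26-27 | P2 27-28 | P3 28-29 | P2 29-30 | P3 30-31 | P2 31-32 | P3 32-33 | P2 33-34 | P3 34-35 | P2 35-36 | P3 36-37 | P2 37-38 | P3 38-39 | P2 39-40 | P3 40-41 | P2 41-42 | P3 42-44 |
Completion: P0=22  P1=11  P2=42  P3=44  P4=24
Waiting = turnaround − burst: P0=9, P1=4, P2=24, P3=23, P4=15
Total waiting = 9 + 4 + 24 + 23 + 15 = 75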